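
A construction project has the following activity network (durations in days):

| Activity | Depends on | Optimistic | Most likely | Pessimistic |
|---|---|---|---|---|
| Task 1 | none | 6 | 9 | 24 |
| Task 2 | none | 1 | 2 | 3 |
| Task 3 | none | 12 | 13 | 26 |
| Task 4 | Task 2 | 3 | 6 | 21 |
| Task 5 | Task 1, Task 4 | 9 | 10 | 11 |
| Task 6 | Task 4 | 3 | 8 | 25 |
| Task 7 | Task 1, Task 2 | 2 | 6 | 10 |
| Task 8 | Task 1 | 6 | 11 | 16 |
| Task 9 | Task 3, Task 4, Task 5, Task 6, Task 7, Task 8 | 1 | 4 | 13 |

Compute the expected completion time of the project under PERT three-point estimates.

te_Task 1 = (6 + 4·9 + 24)/6 = 66/6 = 11
te_Task 2 = (1 + 4·2 + 3)/6 = 12/6 = 2
te_Task 3 = (12 + 4·13 + 26)/6 = 90/6 = 15
te_Task 4 = (3 + 4·6 + 21)/6 = 48/6 = 8
te_Task 5 = (9 + 4·10 + 11)/6 = 60/6 = 10
te_Task 6 = (3 + 4·8 + 25)/6 = 60/6 = 10
te_Task 7 = (2 + 4·6 + 10)/6 = 36/6 = 6
te_Task 8 = (6 + 4·11 + 16)/6 = 66/6 = 11
te_Task 9 = (1 + 4·4 + 13)/6 = 30/6 = 5

Forward pass:
ES_Task 1 = 0; EF_Task 1 = 11
ES_Task 2 = 0; EF_Task 2 = 2
ES_Task 3 = 0; EF_Task 3 = 15
ES_Task 4 = 2; EF_Task 4 = 2+8 = 10
ES_Task 5 = max(EF_Task 1=11, EF_Task 4=10) = 11; EF_Task 5 = 11+10 = 21
ES_Task 6 = 10; EF_Task 6 = 10+10 = 20
ES_Task 7 = max(EF_Task 1=11, EF_Task 2=2) = 11; EF_Task 7 = 11+6 = 17
ES_Task 8 = 11; EF_Task 8 = 11+11 = 22
ES_Task 9 = max(EF_Task 3=15, EF_Task 4=10, EF_Task 5=21, EF_Task 6=20, EF_Task 7=17, EF_Task 8=22) = 22; EF_Task 9 = 22+5 = 27
Expected project duration μ = 27 days. Critical path: Task 1 → Task 8 → Task 9.

27 days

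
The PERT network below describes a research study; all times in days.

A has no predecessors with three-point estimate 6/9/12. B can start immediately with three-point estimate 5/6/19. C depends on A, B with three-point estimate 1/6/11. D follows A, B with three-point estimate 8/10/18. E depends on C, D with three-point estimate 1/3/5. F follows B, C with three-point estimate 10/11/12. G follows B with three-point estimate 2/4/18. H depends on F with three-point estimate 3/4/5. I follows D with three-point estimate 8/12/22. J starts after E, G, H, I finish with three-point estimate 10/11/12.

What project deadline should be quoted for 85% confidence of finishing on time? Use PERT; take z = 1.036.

te_A = (6 + 4·9 + 12)/6 = 54/6 = 9; σ²_A = ((12−6)/6)² = 1.000
te_B = (5 + 4·6 + 19)/6 = 48/6 = 8; σ²_B = ((19−5)/6)² = 5.444
te_C = (1 + 4·6 + 11)/6 = 36/6 = 6; σ²_C = ((11−1)/6)² = 2.778
te_D = (8 + 4·10 + 18)/6 = 66/6 = 11; σ²_D = ((18−8)/6)² = 2.778
te_E = (1 + 4·3 + 5)/6 = 18/6 = 3; σ²_E = ((5−1)/6)² = 0.444
te_F = (10 + 4·11 + 12)/6 = 66/6 = 11; σ²_F = ((12−10)/6)² = 0.111
te_G = (2 + 4·4 + 18)/6 = 36/6 = 6; σ²_G = ((18−2)/6)² = 7.111
te_H = (3 + 4·4 + 5)/6 = 24/6 = 4; σ²_H = ((5−3)/6)² = 0.111
te_I = (8 + 4·12 + 22)/6 = 78/6 = 13; σ²_I = ((22−8)/6)² = 5.444
te_J = (10 + 4·11 + 12)/6 = 66/6 = 11; σ²_J = ((12−10)/6)² = 0.111

Forward pass:
ES_A = 0; EF_A = 9
ES_B = 0; EF_B = 8
ES_C = max(EF_A=9, EF_B=8) = 9; EF_C = 9+6 = 15
ES_D = max(EF_A=9, EF_B=8) = 9; EF_D = 9+11 = 20
ES_E = max(EF_C=15, EF_D=20) = 20; EF_E = 20+3 = 23
ES_F = max(EF_B=8, EF_C=15) = 15; EF_F = 15+11 = 26
ES_G = 8; EF_G = 8+6 = 14
ES_H = 26; EF_H = 26+4 = 30
ES_I = 20; EF_I = 20+13 = 33
ES_J = max(EF_E=23, EF_G=14, EF_H=30, EF_I=33) = 33; EF_J = 33+11 = 44
Expected project duration μ = 44 days. Critical path: A → D → I → J.

Variance along critical path = 1.000 + 2.778 + 5.444 + 0.111 = 9.333; σ = 3.055 days.
D = μ + z·σ = 44 + 1.036·3.055 = 47.2 days

47.2 days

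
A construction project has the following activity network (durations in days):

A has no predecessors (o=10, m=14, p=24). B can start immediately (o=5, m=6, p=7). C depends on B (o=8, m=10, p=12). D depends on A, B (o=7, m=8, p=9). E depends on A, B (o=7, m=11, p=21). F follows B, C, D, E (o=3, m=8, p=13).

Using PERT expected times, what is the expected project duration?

te_A = (10 + 4·14 + 24)/6 = 90/6 = 15
te_B = (5 + 4·6 + 7)/6 = 36/6 = 6
te_C = (8 + 4·10 + 12)/6 = 60/6 = 10
te_D = (7 + 4·8 + 9)/6 = 48/6 = 8
te_E = (7 + 4·11 + 21)/6 = 72/6 = 12
te_F = (3 + 4·8 + 13)/6 = 48/6 = 8

Forward pass:
ES_A = 0; EF_A = 15
ES_B = 0; EF_B = 6
ES_C = 6; EF_C = 6+10 = 16
ES_D = max(EF_A=15, EF_B=6) = 15; EF_D = 15+8 = 23
ES_E = max(EF_A=15, EF_B=6) = 15; EF_E = 15+12 = 27
ES_F = max(EF_B=6, EF_C=16, EF_D=23, EF_E=27) = 27; EF_F = 27+8 = 35
Expected project duration μ = 35 days. Critical path: A → E → F.

35 days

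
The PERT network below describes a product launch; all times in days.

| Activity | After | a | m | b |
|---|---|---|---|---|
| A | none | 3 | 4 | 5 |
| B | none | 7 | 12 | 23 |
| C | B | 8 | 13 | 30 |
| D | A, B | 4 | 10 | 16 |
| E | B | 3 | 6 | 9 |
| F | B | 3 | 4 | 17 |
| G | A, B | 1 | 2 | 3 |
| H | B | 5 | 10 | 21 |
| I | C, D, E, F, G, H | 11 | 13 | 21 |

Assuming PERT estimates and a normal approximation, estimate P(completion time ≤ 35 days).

0.074

te_A = (3 + 4·4 + 5)/6 = 24/6 = 4; σ²_A = ((5−3)/6)² = 0.111
te_B = (7 + 4·12 + 23)/6 = 78/6 = 13; σ²_B = ((23−7)/6)² = 7.111
te_C = (8 + 4·13 + 30)/6 = 90/6 = 15; σ²_C = ((30−8)/6)² = 13.444
te_D = (4 + 4·10 + 16)/6 = 60/6 = 10; σ²_D = ((16−4)/6)² = 4.000
te_E = (3 + 4·6 + 9)/6 = 36/6 = 6; σ²_E = ((9−3)/6)² = 1.000
te_F = (3 + 4·4 + 17)/6 = 36/6 = 6; σ²_F = ((17−3)/6)² = 5.444
te_G = (1 + 4·2 + 3)/6 = 12/6 = 2; σ²_G = ((3−1)/6)² = 0.111
te_H = (5 + 4·10 + 21)/6 = 66/6 = 11; σ²_H = ((21−5)/6)² = 7.111
te_I = (11 + 4·13 + 21)/6 = 84/6 = 14; σ²_I = ((21−11)/6)² = 2.778

Forward pass:
ES_A = 0; EF_A = 4
ES_B = 0; EF_B = 13
ES_C = 13; EF_C = 13+15 = 28
ES_D = max(EF_A=4, EF_B=13) = 13; EF_D = 13+10 = 23
ES_E = 13; EF_E = 13+6 = 19
ES_F = 13; EF_F = 13+6 = 19
ES_G = max(EF_A=4, EF_B=13) = 13; EF_G = 13+2 = 15
ES_H = 13; EF_H = 13+11 = 24
ES_I = max(EF_C=28, EF_D=23, EF_E=19, EF_F=19, EF_G=15, EF_H=24) = 28; EF_I = 28+14 = 42
Expected project duration μ = 42 days. Critical path: B → C → I.

Variance along critical path = 7.111 + 13.444 + 2.778 = 23.333; σ = √23.333 = 4.830 days.
Z = (35 − 42) / 4.830 = -1.449
P(T ≤ 35) = Φ(-1.449) ≈ 0.074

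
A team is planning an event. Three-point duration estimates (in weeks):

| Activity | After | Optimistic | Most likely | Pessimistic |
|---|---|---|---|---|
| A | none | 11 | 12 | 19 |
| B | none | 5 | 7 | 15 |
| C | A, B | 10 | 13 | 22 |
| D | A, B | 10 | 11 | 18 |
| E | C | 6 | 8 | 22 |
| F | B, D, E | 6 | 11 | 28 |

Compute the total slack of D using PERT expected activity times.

12 weeks

te_A = (11 + 4·12 + 19)/6 = 78/6 = 13
te_B = (5 + 4·7 + 15)/6 = 48/6 = 8
te_C = (10 + 4·13 + 22)/6 = 84/6 = 14
te_D = (10 + 4·11 + 18)/6 = 72/6 = 12
te_E = (6 + 4·8 + 22)/6 = 60/6 = 10
te_F = (6 + 4·11 + 28)/6 = 78/6 = 13

Forward pass:
ES_A = 0; EF_A = 13
ES_B = 0; EF_B = 8
ES_C = max(EF_A=13, EF_B=8) = 13; EF_C = 13+14 = 27
ES_D = max(EF_A=13, EF_B=8) = 13; EF_D = 13+12 = 25
ES_E = 27; EF_E = 27+10 = 37
ES_F = max(EF_B=8, EF_D=25, EF_E=37) = 37; EF_F = 37+13 = 50
Expected project duration μ = 50 weeks. Critical path: A → C → E → F.

Backward pass:
LF_F = 50; LS_F = 50−13 = 37
LF_E = LS_F = 37; LS_E = 37−10 = 27
LF_D = LS_F = 37; LS_D = 37−12 = 25
LF_C = LS_E = 27; LS_C = 27−14 = 13
LF_B = min(LS_C=13, LS_D=25, LS_F=37) = 13; LS_B = 13−8 = 5
LF_A = min(LS_C=13, LS_D=25) = 13; LS_A = 13−13 = 0
Slack_D = LS_D − ES_D = 25 − 13 = 12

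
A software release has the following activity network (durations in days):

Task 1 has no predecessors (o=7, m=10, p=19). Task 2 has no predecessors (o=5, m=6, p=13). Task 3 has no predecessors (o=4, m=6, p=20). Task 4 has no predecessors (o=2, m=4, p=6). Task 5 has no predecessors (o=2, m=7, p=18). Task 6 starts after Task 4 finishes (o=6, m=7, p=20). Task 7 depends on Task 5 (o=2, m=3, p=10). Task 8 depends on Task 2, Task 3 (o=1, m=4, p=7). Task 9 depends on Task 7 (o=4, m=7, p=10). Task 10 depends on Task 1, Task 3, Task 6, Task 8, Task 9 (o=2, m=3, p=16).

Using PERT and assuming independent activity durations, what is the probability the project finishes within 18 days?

0.063

te_Task 1 = (7 + 4·10 + 19)/6 = 66/6 = 11; σ²_Task 1 = ((19−7)/6)² = 4.000
te_Task 2 = (5 + 4·6 + 13)/6 = 42/6 = 7; σ²_Task 2 = ((13−5)/6)² = 1.778
te_Task 3 = (4 + 4·6 + 20)/6 = 48/6 = 8; σ²_Task 3 = ((20−4)/6)² = 7.111
te_Task 4 = (2 + 4·4 + 6)/6 = 24/6 = 4; σ²_Task 4 = ((6−2)/6)² = 0.444
te_Task 5 = (2 + 4·7 + 18)/6 = 48/6 = 8; σ²_Task 5 = ((18−2)/6)² = 7.111
te_Task 6 = (6 + 4·7 + 20)/6 = 54/6 = 9; σ²_Task 6 = ((20−6)/6)² = 5.444
te_Task 7 = (2 + 4·3 + 10)/6 = 24/6 = 4; σ²_Task 7 = ((10−2)/6)² = 1.778
te_Task 8 = (1 + 4·4 + 7)/6 = 24/6 = 4; σ²_Task 8 = ((7−1)/6)² = 1.000
te_Task 9 = (4 + 4·7 + 10)/6 = 42/6 = 7; σ²_Task 9 = ((10−4)/6)² = 1.000
te_Task 10 = (2 + 4·3 + 16)/6 = 30/6 = 5; σ²_Task 10 = ((16−2)/6)² = 5.444

Forward pass:
ES_Task 1 = 0; EF_Task 1 = 11
ES_Task 2 = 0; EF_Task 2 = 7
ES_Task 3 = 0; EF_Task 3 = 8
ES_Task 4 = 0; EF_Task 4 = 4
ES_Task 5 = 0; EF_Task 5 = 8
ES_Task 6 = 4; EF_Task 6 = 4+9 = 13
ES_Task 7 = 8; EF_Task 7 = 8+4 = 12
ES_Task 8 = max(EF_Task 2=7, EF_Task 3=8) = 8; EF_Task 8 = 8+4 = 12
ES_Task 9 = 12; EF_Task 9 = 12+7 = 19
ES_Task 10 = max(EF_Task 1=11, EF_Task 3=8, EF_Task 6=13, EF_Task 8=12, EF_Task 9=19) = 19; EF_Task 10 = 19+5 = 24
Expected project duration μ = 24 days. Critical path: Task 5 → Task 7 → Task 9 → Task 10.

Variance along critical path = 7.111 + 1.778 + 1.000 + 5.444 = 15.333; σ = √15.333 = 3.916 days.
Z = (18 − 24) / 3.916 = -1.532
P(T ≤ 18) = Φ(-1.532) ≈ 0.063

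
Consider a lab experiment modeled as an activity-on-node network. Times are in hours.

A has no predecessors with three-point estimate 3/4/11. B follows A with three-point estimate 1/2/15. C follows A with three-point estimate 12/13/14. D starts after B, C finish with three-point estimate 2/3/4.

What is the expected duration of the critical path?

21 hours

te_A = (3 + 4·4 + 11)/6 = 30/6 = 5
te_B = (1 + 4·2 + 15)/6 = 24/6 = 4
te_C = (12 + 4·13 + 14)/6 = 78/6 = 13
te_D = (2 + 4·3 + 4)/6 = 18/6 = 3

Forward pass:
ES_A = 0; EF_A = 5
ES_B = 5; EF_B = 5+4 = 9
ES_C = 5; EF_C = 5+13 = 18
ES_D = max(EF_B=9, EF_C=18) = 18; EF_D = 18+3 = 21
Expected project duration μ = 21 hours. Critical path: A → C → D.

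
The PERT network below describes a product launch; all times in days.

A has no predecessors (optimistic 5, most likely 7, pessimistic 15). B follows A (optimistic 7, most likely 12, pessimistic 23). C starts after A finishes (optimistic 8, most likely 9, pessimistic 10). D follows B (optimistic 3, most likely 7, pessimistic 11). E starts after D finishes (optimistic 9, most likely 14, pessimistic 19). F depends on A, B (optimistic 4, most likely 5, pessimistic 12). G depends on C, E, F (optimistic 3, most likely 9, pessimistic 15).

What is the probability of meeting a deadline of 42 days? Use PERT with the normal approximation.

0.018

te_A = (5 + 4·7 + 15)/6 = 48/6 = 8; σ²_A = ((15−5)/6)² = 2.778
te_B = (7 + 4·12 + 23)/6 = 78/6 = 13; σ²_B = ((23−7)/6)² = 7.111
te_C = (8 + 4·9 + 10)/6 = 54/6 = 9; σ²_C = ((10−8)/6)² = 0.111
te_D = (3 + 4·7 + 11)/6 = 42/6 = 7; σ²_D = ((11−3)/6)² = 1.778
te_E = (9 + 4·14 + 19)/6 = 84/6 = 14; σ²_E = ((19−9)/6)² = 2.778
te_F = (4 + 4·5 + 12)/6 = 36/6 = 6; σ²_F = ((12−4)/6)² = 1.778
te_G = (3 + 4·9 + 15)/6 = 54/6 = 9; σ²_G = ((15−3)/6)² = 4.000

Forward pass:
ES_A = 0; EF_A = 8
ES_B = 8; EF_B = 8+13 = 21
ES_C = 8; EF_C = 8+9 = 17
ES_D = 21; EF_D = 21+7 = 28
ES_E = 28; EF_E = 28+14 = 42
ES_F = max(EF_A=8, EF_B=21) = 21; EF_F = 21+6 = 27
ES_G = max(EF_C=17, EF_E=42, EF_F=27) = 42; EF_G = 42+9 = 51
Expected project duration μ = 51 days. Critical path: A → B → D → E → G.

Variance along critical path = 2.778 + 7.111 + 1.778 + 2.778 + 4.000 = 18.444; σ = √18.444 = 4.295 days.
Z = (42 − 51) / 4.295 = -2.096
P(T ≤ 42) = Φ(-2.096) ≈ 0.018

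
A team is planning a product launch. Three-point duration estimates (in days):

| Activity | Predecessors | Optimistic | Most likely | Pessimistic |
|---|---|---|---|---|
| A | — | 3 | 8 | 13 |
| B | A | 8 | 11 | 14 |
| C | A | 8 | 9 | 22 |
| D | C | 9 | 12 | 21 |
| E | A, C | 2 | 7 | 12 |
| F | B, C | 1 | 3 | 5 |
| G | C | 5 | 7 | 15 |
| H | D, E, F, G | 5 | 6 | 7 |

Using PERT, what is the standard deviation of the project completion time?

3.51 days

te_A = (3 + 4·8 + 13)/6 = 48/6 = 8; σ²_A = ((13−3)/6)² = 2.778
te_B = (8 + 4·11 + 14)/6 = 66/6 = 11; σ²_B = ((14−8)/6)² = 1.000
te_C = (8 + 4·9 + 22)/6 = 66/6 = 11; σ²_C = ((22−8)/6)² = 5.444
te_D = (9 + 4·12 + 21)/6 = 78/6 = 13; σ²_D = ((21−9)/6)² = 4.000
te_E = (2 + 4·7 + 12)/6 = 42/6 = 7; σ²_E = ((12−2)/6)² = 2.778
te_F = (1 + 4·3 + 5)/6 = 18/6 = 3; σ²_F = ((5−1)/6)² = 0.444
te_G = (5 + 4·7 + 15)/6 = 48/6 = 8; σ²_G = ((15−5)/6)² = 2.778
te_H = (5 + 4·6 + 7)/6 = 36/6 = 6; σ²_H = ((7−5)/6)² = 0.111

Forward pass:
ES_A = 0; EF_A = 8
ES_B = 8; EF_B = 8+11 = 19
ES_C = 8; EF_C = 8+11 = 19
ES_D = 19; EF_D = 19+13 = 32
ES_E = max(EF_A=8, EF_C=19) = 19; EF_E = 19+7 = 26
ES_F = max(EF_B=19, EF_C=19) = 19; EF_F = 19+3 = 22
ES_G = 19; EF_G = 19+8 = 27
ES_H = max(EF_D=32, EF_E=26, EF_F=22, EF_G=27) = 32; EF_H = 32+6 = 38
Expected project duration μ = 38 days. Critical path: A → C → D → H.

Variance along critical path = 2.778 + 5.444 + 4.000 + 0.111 = 12.333
σ = √12.333 = 3.512 days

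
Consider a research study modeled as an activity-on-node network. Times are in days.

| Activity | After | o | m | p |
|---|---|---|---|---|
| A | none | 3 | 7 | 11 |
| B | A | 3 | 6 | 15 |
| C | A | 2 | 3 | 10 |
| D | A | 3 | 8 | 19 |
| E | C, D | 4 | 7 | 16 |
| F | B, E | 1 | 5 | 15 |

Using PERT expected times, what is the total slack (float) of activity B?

te_A = (3 + 4·7 + 11)/6 = 42/6 = 7
te_B = (3 + 4·6 + 15)/6 = 42/6 = 7
te_C = (2 + 4·3 + 10)/6 = 24/6 = 4
te_D = (3 + 4·8 + 19)/6 = 54/6 = 9
te_E = (4 + 4·7 + 16)/6 = 48/6 = 8
te_F = (1 + 4·5 + 15)/6 = 36/6 = 6

Forward pass:
ES_A = 0; EF_A = 7
ES_B = 7; EF_B = 7+7 = 14
ES_C = 7; EF_C = 7+4 = 11
ES_D = 7; EF_D = 7+9 = 16
ES_E = max(EF_C=11, EF_D=16) = 16; EF_E = 16+8 = 24
ES_F = max(EF_B=14, EF_E=24) = 24; EF_F = 24+6 = 30
Expected project duration μ = 30 days. Critical path: A → D → E → F.

Backward pass:
LF_F = 30; LS_F = 30−6 = 24
LF_E = LS_F = 24; LS_E = 24−8 = 16
LF_D = LS_E = 16; LS_D = 16−9 = 7
LF_C = LS_E = 16; LS_C = 16−4 = 12
LF_B = LS_F = 24; LS_B = 24−7 = 17
LF_A = min(LS_B=17, LS_C=12, LS_D=7) = 7; LS_A = 7−7 = 0
Slack_B = LS_B − ES_B = 17 − 7 = 10

10 days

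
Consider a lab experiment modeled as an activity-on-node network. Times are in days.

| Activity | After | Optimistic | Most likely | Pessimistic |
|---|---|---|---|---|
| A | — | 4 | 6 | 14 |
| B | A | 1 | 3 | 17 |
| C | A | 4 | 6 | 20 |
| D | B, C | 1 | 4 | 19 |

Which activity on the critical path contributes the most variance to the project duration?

D

te_A = (4 + 4·6 + 14)/6 = 42/6 = 7; σ²_A = ((14−4)/6)² = 2.778
te_B = (1 + 4·3 + 17)/6 = 30/6 = 5; σ²_B = ((17−1)/6)² = 7.111
te_C = (4 + 4·6 + 20)/6 = 48/6 = 8; σ²_C = ((20−4)/6)² = 7.111
te_D = (1 + 4·4 + 19)/6 = 36/6 = 6; σ²_D = ((19−1)/6)² = 9.000

Forward pass:
ES_A = 0; EF_A = 7
ES_B = 7; EF_B = 7+5 = 12
ES_C = 7; EF_C = 7+8 = 15
ES_D = max(EF_B=12, EF_C=15) = 15; EF_D = 15+6 = 21
Expected project duration μ = 21 days. Critical path: A → C → D.

Variances on critical path: σ²_A=2.778, σ²_C=7.111, σ²_D=9.000.
Largest is σ²_D = 9.000.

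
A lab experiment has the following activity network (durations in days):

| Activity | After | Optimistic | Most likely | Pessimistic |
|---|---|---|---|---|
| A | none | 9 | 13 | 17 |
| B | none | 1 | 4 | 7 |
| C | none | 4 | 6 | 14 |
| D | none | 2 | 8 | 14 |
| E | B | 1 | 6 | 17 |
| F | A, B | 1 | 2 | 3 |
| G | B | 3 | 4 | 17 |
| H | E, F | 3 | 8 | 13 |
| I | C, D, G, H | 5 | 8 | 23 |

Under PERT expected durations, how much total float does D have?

te_A = (9 + 4·13 + 17)/6 = 78/6 = 13
te_B = (1 + 4·4 + 7)/6 = 24/6 = 4
te_C = (4 + 4·6 + 14)/6 = 42/6 = 7
te_D = (2 + 4·8 + 14)/6 = 48/6 = 8
te_E = (1 + 4·6 + 17)/6 = 42/6 = 7
te_F = (1 + 4·2 + 3)/6 = 12/6 = 2
te_G = (3 + 4·4 + 17)/6 = 36/6 = 6
te_H = (3 + 4·8 + 13)/6 = 48/6 = 8
te_I = (5 + 4·8 + 23)/6 = 60/6 = 10

Forward pass:
ES_A = 0; EF_A = 13
ES_B = 0; EF_B = 4
ES_C = 0; EF_C = 7
ES_D = 0; EF_D = 8
ES_E = 4; EF_E = 4+7 = 11
ES_F = max(EF_A=13, EF_B=4) = 13; EF_F = 13+2 = 15
ES_G = 4; EF_G = 4+6 = 10
ES_H = max(EF_E=11, EF_F=15) = 15; EF_H = 15+8 = 23
ES_I = max(EF_C=7, EF_D=8, EF_G=10, EF_H=23) = 23; EF_I = 23+10 = 33
Expected project duration μ = 33 days. Critical path: A → F → H → I.

Backward pass:
LF_I = 33; LS_I = 33−10 = 23
LF_H = LS_I = 23; LS_H = 23−8 = 15
LF_G = LS_I = 23; LS_G = 23−6 = 17
LF_F = LS_H = 15; LS_F = 15−2 = 13
LF_E = LS_H = 15; LS_E = 15−7 = 8
LF_D = LS_I = 23; LS_D = 23−8 = 15
LF_C = LS_I = 23; LS_C = 23−7 = 16
LF_B = min(LS_E=8, LS_F=13, LS_G=17) = 8; LS_B = 8−4 = 4
LF_A = LS_F = 13; LS_A = 13−13 = 0
Slack_D = LS_D − ES_D = 15 − 0 = 15

15 days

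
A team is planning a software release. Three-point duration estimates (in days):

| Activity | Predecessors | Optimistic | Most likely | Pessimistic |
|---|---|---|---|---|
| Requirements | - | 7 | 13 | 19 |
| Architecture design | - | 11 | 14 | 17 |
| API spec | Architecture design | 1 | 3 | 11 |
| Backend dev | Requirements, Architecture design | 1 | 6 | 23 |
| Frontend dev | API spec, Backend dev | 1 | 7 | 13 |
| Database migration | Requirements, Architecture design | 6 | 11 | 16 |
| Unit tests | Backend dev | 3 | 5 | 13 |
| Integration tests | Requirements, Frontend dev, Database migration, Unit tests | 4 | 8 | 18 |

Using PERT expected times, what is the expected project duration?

38 days

te_Requirements = (7 + 4·13 + 19)/6 = 78/6 = 13
te_Architecture design = (11 + 4·14 + 17)/6 = 84/6 = 14
te_API spec = (1 + 4·3 + 11)/6 = 24/6 = 4
te_Backend dev = (1 + 4·6 + 23)/6 = 48/6 = 8
te_Frontend dev = (1 + 4·7 + 13)/6 = 42/6 = 7
te_Database migration = (6 + 4·11 + 16)/6 = 66/6 = 11
te_Unit tests = (3 + 4·5 + 13)/6 = 36/6 = 6
te_Integration tests = (4 + 4·8 + 18)/6 = 54/6 = 9

Forward pass:
ES_Requirements = 0; EF_Requirements = 13
ES_Architecture design = 0; EF_Architecture design = 14
ES_API spec = 14; EF_API spec = 14+4 = 18
ES_Backend dev = max(EF_Requirements=13, EF_Architecture design=14) = 14; EF_Backend dev = 14+8 = 22
ES_Frontend dev = max(EF_API spec=18, EF_Backend dev=22) = 22; EF_Frontend dev = 22+7 = 29
ES_Database migration = max(EF_Requirements=13, EF_Architecture design=14) = 14; EF_Database migration = 14+11 = 25
ES_Unit tests = 22; EF_Unit tests = 22+6 = 28
ES_Integration tests = max(EF_Requirements=13, EF_Frontend dev=29, EF_Database migration=25, EF_Unit tests=28) = 29; EF_Integration tests = 29+9 = 38
Expected project duration μ = 38 days. Critical path: Architecture design → Backend dev → Frontend dev → Integration tests.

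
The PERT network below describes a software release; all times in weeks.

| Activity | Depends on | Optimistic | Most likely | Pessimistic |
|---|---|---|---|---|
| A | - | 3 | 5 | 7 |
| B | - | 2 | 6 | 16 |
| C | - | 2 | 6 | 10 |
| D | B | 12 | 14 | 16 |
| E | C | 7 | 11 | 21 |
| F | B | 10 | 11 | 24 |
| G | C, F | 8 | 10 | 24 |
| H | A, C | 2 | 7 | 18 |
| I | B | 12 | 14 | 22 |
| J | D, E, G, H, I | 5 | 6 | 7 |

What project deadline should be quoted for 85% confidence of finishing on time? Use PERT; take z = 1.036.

42.4 weeks

te_A = (3 + 4·5 + 7)/6 = 30/6 = 5; σ²_A = ((7−3)/6)² = 0.444
te_B = (2 + 4·6 + 16)/6 = 42/6 = 7; σ²_B = ((16−2)/6)² = 5.444
te_C = (2 + 4·6 + 10)/6 = 36/6 = 6; σ²_C = ((10−2)/6)² = 1.778
te_D = (12 + 4·14 + 16)/6 = 84/6 = 14; σ²_D = ((16−12)/6)² = 0.444
te_E = (7 + 4·11 + 21)/6 = 72/6 = 12; σ²_E = ((21−7)/6)² = 5.444
te_F = (10 + 4·11 + 24)/6 = 78/6 = 13; σ²_F = ((24−10)/6)² = 5.444
te_G = (8 + 4·10 + 24)/6 = 72/6 = 12; σ²_G = ((24−8)/6)² = 7.111
te_H = (2 + 4·7 + 18)/6 = 48/6 = 8; σ²_H = ((18−2)/6)² = 7.111
te_I = (12 + 4·14 + 22)/6 = 90/6 = 15; σ²_I = ((22−12)/6)² = 2.778
te_J = (5 + 4·6 + 7)/6 = 36/6 = 6; σ²_J = ((7−5)/6)² = 0.111

Forward pass:
ES_A = 0; EF_A = 5
ES_B = 0; EF_B = 7
ES_C = 0; EF_C = 6
ES_D = 7; EF_D = 7+14 = 21
ES_E = 6; EF_E = 6+12 = 18
ES_F = 7; EF_F = 7+13 = 20
ES_G = max(EF_C=6, EF_F=20) = 20; EF_G = 20+12 = 32
ES_H = max(EF_A=5, EF_C=6) = 6; EF_H = 6+8 = 14
ES_I = 7; EF_I = 7+15 = 22
ES_J = max(EF_D=21, EF_E=18, EF_G=32, EF_H=14, EF_I=22) = 32; EF_J = 32+6 = 38
Expected project duration μ = 38 weeks. Critical path: B → F → G → J.

Variance along critical path = 5.444 + 5.444 + 7.111 + 0.111 = 18.111; σ = 4.256 weeks.
D = μ + z·σ = 38 + 1.036·4.256 = 42.4 weeks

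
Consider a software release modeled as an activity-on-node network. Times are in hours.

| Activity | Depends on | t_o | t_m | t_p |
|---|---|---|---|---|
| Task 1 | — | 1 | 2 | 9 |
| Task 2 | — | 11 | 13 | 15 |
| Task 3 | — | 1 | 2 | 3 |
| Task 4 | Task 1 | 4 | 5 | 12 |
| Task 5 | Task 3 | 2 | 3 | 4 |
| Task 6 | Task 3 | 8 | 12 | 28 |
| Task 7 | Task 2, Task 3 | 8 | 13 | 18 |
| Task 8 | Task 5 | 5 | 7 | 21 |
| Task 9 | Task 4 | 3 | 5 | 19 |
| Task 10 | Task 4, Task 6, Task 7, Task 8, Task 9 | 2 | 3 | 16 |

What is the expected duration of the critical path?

31 hours

te_Task 1 = (1 + 4·2 + 9)/6 = 18/6 = 3
te_Task 2 = (11 + 4·13 + 15)/6 = 78/6 = 13
te_Task 3 = (1 + 4·2 + 3)/6 = 12/6 = 2
te_Task 4 = (4 + 4·5 + 12)/6 = 36/6 = 6
te_Task 5 = (2 + 4·3 + 4)/6 = 18/6 = 3
te_Task 6 = (8 + 4·12 + 28)/6 = 84/6 = 14
te_Task 7 = (8 + 4·13 + 18)/6 = 78/6 = 13
te_Task 8 = (5 + 4·7 + 21)/6 = 54/6 = 9
te_Task 9 = (3 + 4·5 + 19)/6 = 42/6 = 7
te_Task 10 = (2 + 4·3 + 16)/6 = 30/6 = 5

Forward pass:
ES_Task 1 = 0; EF_Task 1 = 3
ES_Task 2 = 0; EF_Task 2 = 13
ES_Task 3 = 0; EF_Task 3 = 2
ES_Task 4 = 3; EF_Task 4 = 3+6 = 9
ES_Task 5 = 2; EF_Task 5 = 2+3 = 5
ES_Task 6 = 2; EF_Task 6 = 2+14 = 16
ES_Task 7 = max(EF_Task 2=13, EF_Task 3=2) = 13; EF_Task 7 = 13+13 = 26
ES_Task 8 = 5; EF_Task 8 = 5+9 = 14
ES_Task 9 = 9; EF_Task 9 = 9+7 = 16
ES_Task 10 = max(EF_Task 4=9, EF_Task 6=16, EF_Task 7=26, EF_Task 8=14, EF_Task 9=16) = 26; EF_Task 10 = 26+5 = 31
Expected project duration μ = 31 hours. Critical path: Task 2 → Task 7 → Task 10.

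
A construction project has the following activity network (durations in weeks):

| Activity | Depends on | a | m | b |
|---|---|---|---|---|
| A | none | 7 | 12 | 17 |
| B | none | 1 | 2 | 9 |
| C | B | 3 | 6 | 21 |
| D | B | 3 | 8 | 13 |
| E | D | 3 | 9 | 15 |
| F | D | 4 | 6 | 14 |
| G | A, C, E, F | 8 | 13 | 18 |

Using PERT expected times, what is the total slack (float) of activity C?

te_A = (7 + 4·12 + 17)/6 = 72/6 = 12
te_B = (1 + 4·2 + 9)/6 = 18/6 = 3
te_C = (3 + 4·6 + 21)/6 = 48/6 = 8
te_D = (3 + 4·8 + 13)/6 = 48/6 = 8
te_E = (3 + 4·9 + 15)/6 = 54/6 = 9
te_F = (4 + 4·6 + 14)/6 = 42/6 = 7
te_G = (8 + 4·13 + 18)/6 = 78/6 = 13

Forward pass:
ES_A = 0; EF_A = 12
ES_B = 0; EF_B = 3
ES_C = 3; EF_C = 3+8 = 11
ES_D = 3; EF_D = 3+8 = 11
ES_E = 11; EF_E = 11+9 = 20
ES_F = 11; EF_F = 11+7 = 18
ES_G = max(EF_A=12, EF_C=11, EF_E=20, EF_F=18) = 20; EF_G = 20+13 = 33
Expected project duration μ = 33 weeks. Critical path: B → D → E → G.

Backward pass:
LF_G = 33; LS_G = 33−13 = 20
LF_F = LS_G = 20; LS_F = 20−7 = 13
LF_E = LS_G = 20; LS_E = 20−9 = 11
LF_D = min(LS_E=11, LS_F=13) = 11; LS_D = 11−8 = 3
LF_C = LS_G = 20; LS_C = 20−8 = 12
LF_B = min(LS_C=12, LS_D=3) = 3; LS_B = 3−3 = 0
LF_A = LS_G = 20; LS_A = 20−12 = 8
Slack_C = LS_C − ES_C = 12 − 3 = 9

9 weeks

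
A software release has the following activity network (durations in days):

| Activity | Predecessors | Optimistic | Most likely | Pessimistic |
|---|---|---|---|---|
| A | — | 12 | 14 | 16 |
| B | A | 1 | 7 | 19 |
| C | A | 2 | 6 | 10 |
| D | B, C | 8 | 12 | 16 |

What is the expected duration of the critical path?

34 days

te_A = (12 + 4·14 + 16)/6 = 84/6 = 14
te_B = (1 + 4·7 + 19)/6 = 48/6 = 8
te_C = (2 + 4·6 + 10)/6 = 36/6 = 6
te_D = (8 + 4·12 + 16)/6 = 72/6 = 12

Forward pass:
ES_A = 0; EF_A = 14
ES_B = 14; EF_B = 14+8 = 22
ES_C = 14; EF_C = 14+6 = 20
ES_D = max(EF_B=22, EF_C=20) = 22; EF_D = 22+12 = 34
Expected project duration μ = 34 days. Critical path: A → B → D.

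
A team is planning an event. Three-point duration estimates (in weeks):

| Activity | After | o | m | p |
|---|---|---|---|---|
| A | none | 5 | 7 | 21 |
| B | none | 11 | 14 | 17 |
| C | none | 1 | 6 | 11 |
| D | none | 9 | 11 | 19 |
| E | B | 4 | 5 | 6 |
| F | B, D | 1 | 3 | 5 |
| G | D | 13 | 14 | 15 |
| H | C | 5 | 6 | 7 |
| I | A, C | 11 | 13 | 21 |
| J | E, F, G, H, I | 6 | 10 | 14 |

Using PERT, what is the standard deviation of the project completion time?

te_A = (5 + 4·7 + 21)/6 = 54/6 = 9; σ²_A = ((21−5)/6)² = 7.111
te_B = (11 + 4·14 + 17)/6 = 84/6 = 14; σ²_B = ((17−11)/6)² = 1.000
te_C = (1 + 4·6 + 11)/6 = 36/6 = 6; σ²_C = ((11−1)/6)² = 2.778
te_D = (9 + 4·11 + 19)/6 = 72/6 = 12; σ²_D = ((19−9)/6)² = 2.778
te_E = (4 + 4·5 + 6)/6 = 30/6 = 5; σ²_E = ((6−4)/6)² = 0.111
te_F = (1 + 4·3 + 5)/6 = 18/6 = 3; σ²_F = ((5−1)/6)² = 0.444
te_G = (13 + 4·14 + 15)/6 = 84/6 = 14; σ²_G = ((15−13)/6)² = 0.111
te_H = (5 + 4·6 + 7)/6 = 36/6 = 6; σ²_H = ((7−5)/6)² = 0.111
te_I = (11 + 4·13 + 21)/6 = 84/6 = 14; σ²_I = ((21−11)/6)² = 2.778
te_J = (6 + 4·10 + 14)/6 = 60/6 = 10; σ²_J = ((14−6)/6)² = 1.778

Forward pass:
ES_A = 0; EF_A = 9
ES_B = 0; EF_B = 14
ES_C = 0; EF_C = 6
ES_D = 0; EF_D = 12
ES_E = 14; EF_E = 14+5 = 19
ES_F = max(EF_B=14, EF_D=12) = 14; EF_F = 14+3 = 17
ES_G = 12; EF_G = 12+14 = 26
ES_H = 6; EF_H = 6+6 = 12
ES_I = max(EF_A=9, EF_C=6) = 9; EF_I = 9+14 = 23
ES_J = max(EF_E=19, EF_F=17, EF_G=26, EF_H=12, EF_I=23) = 26; EF_J = 26+10 = 36
Expected project duration μ = 36 weeks. Critical path: D → G → J.

Variance along critical path = 2.778 + 0.111 + 1.778 = 4.667
σ = √4.667 = 2.160 weeks

2.16 weeks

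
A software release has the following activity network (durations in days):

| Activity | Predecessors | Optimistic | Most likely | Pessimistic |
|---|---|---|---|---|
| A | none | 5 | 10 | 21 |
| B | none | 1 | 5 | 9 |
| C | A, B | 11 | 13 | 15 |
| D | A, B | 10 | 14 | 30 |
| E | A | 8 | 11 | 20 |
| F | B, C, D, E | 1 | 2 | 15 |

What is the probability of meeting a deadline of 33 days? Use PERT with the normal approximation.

0.660

te_A = (5 + 4·10 + 21)/6 = 66/6 = 11; σ²_A = ((21−5)/6)² = 7.111
te_B = (1 + 4·5 + 9)/6 = 30/6 = 5; σ²_B = ((9−1)/6)² = 1.778
te_C = (11 + 4·13 + 15)/6 = 78/6 = 13; σ²_C = ((15−11)/6)² = 0.444
te_D = (10 + 4·14 + 30)/6 = 96/6 = 16; σ²_D = ((30−10)/6)² = 11.111
te_E = (8 + 4·11 + 20)/6 = 72/6 = 12; σ²_E = ((20−8)/6)² = 4.000
te_F = (1 + 4·2 + 15)/6 = 24/6 = 4; σ²_F = ((15−1)/6)² = 5.444

Forward pass:
ES_A = 0; EF_A = 11
ES_B = 0; EF_B = 5
ES_C = max(EF_A=11, EF_B=5) = 11; EF_C = 11+13 = 24
ES_D = max(EF_A=11, EF_B=5) = 11; EF_D = 11+16 = 27
ES_E = 11; EF_E = 11+12 = 23
ES_F = max(EF_B=5, EF_C=24, EF_D=27, EF_E=23) = 27; EF_F = 27+4 = 31
Expected project duration μ = 31 days. Critical path: A → D → F.

Variance along critical path = 7.111 + 11.111 + 5.444 = 23.667; σ = √23.667 = 4.865 days.
Z = (33 − 31) / 4.865 = 0.411
P(T ≤ 33) = Φ(0.411) ≈ 0.660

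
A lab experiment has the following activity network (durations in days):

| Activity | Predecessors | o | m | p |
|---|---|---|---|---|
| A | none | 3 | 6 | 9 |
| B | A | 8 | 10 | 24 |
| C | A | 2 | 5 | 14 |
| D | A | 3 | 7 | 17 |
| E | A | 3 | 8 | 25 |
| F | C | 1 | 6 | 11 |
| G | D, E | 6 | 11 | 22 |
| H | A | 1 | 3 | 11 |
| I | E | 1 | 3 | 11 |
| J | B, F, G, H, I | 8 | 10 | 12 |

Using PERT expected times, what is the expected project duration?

38 days

te_A = (3 + 4·6 + 9)/6 = 36/6 = 6
te_B = (8 + 4·10 + 24)/6 = 72/6 = 12
te_C = (2 + 4·5 + 14)/6 = 36/6 = 6
te_D = (3 + 4·7 + 17)/6 = 48/6 = 8
te_E = (3 + 4·8 + 25)/6 = 60/6 = 10
te_F = (1 + 4·6 + 11)/6 = 36/6 = 6
te_G = (6 + 4·11 + 22)/6 = 72/6 = 12
te_H = (1 + 4·3 + 11)/6 = 24/6 = 4
te_I = (1 + 4·3 + 11)/6 = 24/6 = 4
te_J = (8 + 4·10 + 12)/6 = 60/6 = 10

Forward pass:
ES_A = 0; EF_A = 6
ES_B = 6; EF_B = 6+12 = 18
ES_C = 6; EF_C = 6+6 = 12
ES_D = 6; EF_D = 6+8 = 14
ES_E = 6; EF_E = 6+10 = 16
ES_F = 12; EF_F = 12+6 = 18
ES_G = max(EF_D=14, EF_E=16) = 16; EF_G = 16+12 = 28
ES_H = 6; EF_H = 6+4 = 10
ES_I = 16; EF_I = 16+4 = 20
ES_J = max(EF_B=18, EF_F=18, EF_G=28, EF_H=10, EF_I=20) = 28; EF_J = 28+10 = 38
Expected project duration μ = 38 days. Critical path: A → E → G → J.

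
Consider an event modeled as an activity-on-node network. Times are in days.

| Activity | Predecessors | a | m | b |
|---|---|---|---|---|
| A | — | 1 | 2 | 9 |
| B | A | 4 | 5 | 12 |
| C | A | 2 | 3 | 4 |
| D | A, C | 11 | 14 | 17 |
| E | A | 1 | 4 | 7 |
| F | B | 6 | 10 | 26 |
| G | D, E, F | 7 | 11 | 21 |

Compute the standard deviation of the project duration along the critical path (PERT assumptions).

4.48 days

te_A = (1 + 4·2 + 9)/6 = 18/6 = 3; σ²_A = ((9−1)/6)² = 1.778
te_B = (4 + 4·5 + 12)/6 = 36/6 = 6; σ²_B = ((12−4)/6)² = 1.778
te_C = (2 + 4·3 + 4)/6 = 18/6 = 3; σ²_C = ((4−2)/6)² = 0.111
te_D = (11 + 4·14 + 17)/6 = 84/6 = 14; σ²_D = ((17−11)/6)² = 1.000
te_E = (1 + 4·4 + 7)/6 = 24/6 = 4; σ²_E = ((7−1)/6)² = 1.000
te_F = (6 + 4·10 + 26)/6 = 72/6 = 12; σ²_F = ((26−6)/6)² = 11.111
te_G = (7 + 4·11 + 21)/6 = 72/6 = 12; σ²_G = ((21−7)/6)² = 5.444

Forward pass:
ES_A = 0; EF_A = 3
ES_B = 3; EF_B = 3+6 = 9
ES_C = 3; EF_C = 3+3 = 6
ES_D = max(EF_A=3, EF_C=6) = 6; EF_D = 6+14 = 20
ES_E = 3; EF_E = 3+4 = 7
ES_F = 9; EF_F = 9+12 = 21
ES_G = max(EF_D=20, EF_E=7, EF_F=21) = 21; EF_G = 21+12 = 33
Expected project duration μ = 33 days. Critical path: A → B → F → G.

Variance along critical path = 1.778 + 1.778 + 11.111 + 5.444 = 20.111
σ = √20.111 = 4.485 days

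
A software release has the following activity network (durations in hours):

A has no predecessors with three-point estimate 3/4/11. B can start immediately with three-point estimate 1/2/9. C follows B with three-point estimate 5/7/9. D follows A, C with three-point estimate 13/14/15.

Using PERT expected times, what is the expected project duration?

24 hours

te_A = (3 + 4·4 + 11)/6 = 30/6 = 5
te_B = (1 + 4·2 + 9)/6 = 18/6 = 3
te_C = (5 + 4·7 + 9)/6 = 42/6 = 7
te_D = (13 + 4·14 + 15)/6 = 84/6 = 14

Forward pass:
ES_A = 0; EF_A = 5
ES_B = 0; EF_B = 3
ES_C = 3; EF_C = 3+7 = 10
ES_D = max(EF_A=5, EF_C=10) = 10; EF_D = 10+14 = 24
Expected project duration μ = 24 hours. Critical path: B → C → D.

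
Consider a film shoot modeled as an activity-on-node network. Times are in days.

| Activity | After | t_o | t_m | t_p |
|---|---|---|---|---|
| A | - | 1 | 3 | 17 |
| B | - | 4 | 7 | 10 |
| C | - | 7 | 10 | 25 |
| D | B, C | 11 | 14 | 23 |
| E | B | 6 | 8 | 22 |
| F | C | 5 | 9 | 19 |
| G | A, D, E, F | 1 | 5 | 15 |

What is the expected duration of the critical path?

te_A = (1 + 4·3 + 17)/6 = 30/6 = 5
te_B = (4 + 4·7 + 10)/6 = 42/6 = 7
te_C = (7 + 4·10 + 25)/6 = 72/6 = 12
te_D = (11 + 4·14 + 23)/6 = 90/6 = 15
te_E = (6 + 4·8 + 22)/6 = 60/6 = 10
te_F = (5 + 4·9 + 19)/6 = 60/6 = 10
te_G = (1 + 4·5 + 15)/6 = 36/6 = 6

Forward pass:
ES_A = 0; EF_A = 5
ES_B = 0; EF_B = 7
ES_C = 0; EF_C = 12
ES_D = max(EF_B=7, EF_C=12) = 12; EF_D = 12+15 = 27
ES_E = 7; EF_E = 7+10 = 17
ES_F = 12; EF_F = 12+10 = 22
ES_G = max(EF_A=5, EF_D=27, EF_E=17, EF_F=22) = 27; EF_G = 27+6 = 33
Expected project duration μ = 33 days. Critical path: C → D → G.

33 days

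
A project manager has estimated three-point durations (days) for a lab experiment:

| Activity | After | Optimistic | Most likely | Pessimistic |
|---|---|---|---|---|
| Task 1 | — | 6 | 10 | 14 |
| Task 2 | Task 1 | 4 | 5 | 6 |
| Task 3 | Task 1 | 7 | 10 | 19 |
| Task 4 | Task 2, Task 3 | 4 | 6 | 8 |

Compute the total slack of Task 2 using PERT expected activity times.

6 days

te_Task 1 = (6 + 4·10 + 14)/6 = 60/6 = 10
te_Task 2 = (4 + 4·5 + 6)/6 = 30/6 = 5
te_Task 3 = (7 + 4·10 + 19)/6 = 66/6 = 11
te_Task 4 = (4 + 4·6 + 8)/6 = 36/6 = 6

Forward pass:
ES_Task 1 = 0; EF_Task 1 = 10
ES_Task 2 = 10; EF_Task 2 = 10+5 = 15
ES_Task 3 = 10; EF_Task 3 = 10+11 = 21
ES_Task 4 = max(EF_Task 2=15, EF_Task 3=21) = 21; EF_Task 4 = 21+6 = 27
Expected project duration μ = 27 days. Critical path: Task 1 → Task 3 → Task 4.

Backward pass:
LF_Task 4 = 27; LS_Task 4 = 27−6 = 21
LF_Task 3 = LS_Task 4 = 21; LS_Task 3 = 21−11 = 10
LF_Task 2 = LS_Task 4 = 21; LS_Task 2 = 21−5 = 16
LF_Task 1 = min(LS_Task 2=16, LS_Task 3=10) = 10; LS_Task 1 = 10−10 = 0
Slack_Task 2 = LS_Task 2 − ES_Task 2 = 16 − 10 = 6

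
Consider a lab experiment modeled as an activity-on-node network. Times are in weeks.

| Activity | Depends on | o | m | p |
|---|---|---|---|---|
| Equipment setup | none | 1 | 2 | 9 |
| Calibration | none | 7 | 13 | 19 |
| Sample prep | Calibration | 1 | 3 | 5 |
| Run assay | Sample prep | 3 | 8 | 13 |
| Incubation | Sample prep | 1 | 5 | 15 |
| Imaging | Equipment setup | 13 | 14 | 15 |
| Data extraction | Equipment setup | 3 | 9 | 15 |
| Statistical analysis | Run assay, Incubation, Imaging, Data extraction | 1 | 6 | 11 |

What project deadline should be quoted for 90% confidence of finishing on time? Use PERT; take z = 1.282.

te_Equipment setup = (1 + 4·2 + 9)/6 = 18/6 = 3; σ²_Equipment setup = ((9−1)/6)² = 1.778
te_Calibration = (7 + 4·13 + 19)/6 = 78/6 = 13; σ²_Calibration = ((19−7)/6)² = 4.000
te_Sample prep = (1 + 4·3 + 5)/6 = 18/6 = 3; σ²_Sample prep = ((5−1)/6)² = 0.444
te_Run assay = (3 + 4·8 + 13)/6 = 48/6 = 8; σ²_Run assay = ((13−3)/6)² = 2.778
te_Incubation = (1 + 4·5 + 15)/6 = 36/6 = 6; σ²_Incubation = ((15−1)/6)² = 5.444
te_Imaging = (13 + 4·14 + 15)/6 = 84/6 = 14; σ²_Imaging = ((15−13)/6)² = 0.111
te_Data extraction = (3 + 4·9 + 15)/6 = 54/6 = 9; σ²_Data extraction = ((15−3)/6)² = 4.000
te_Statistical analysis = (1 + 4·6 + 11)/6 = 36/6 = 6; σ²_Statistical analysis = ((11−1)/6)² = 2.778

Forward pass:
ES_Equipment setup = 0; EF_Equipment setup = 3
ES_Calibration = 0; EF_Calibration = 13
ES_Sample prep = 13; EF_Sample prep = 13+3 = 16
ES_Run assay = 16; EF_Run assay = 16+8 = 24
ES_Incubation = 16; EF_Incubation = 16+6 = 22
ES_Imaging = 3; EF_Imaging = 3+14 = 17
ES_Data extraction = 3; EF_Data extraction = 3+9 = 12
ES_Statistical analysis = max(EF_Run assay=24, EF_Incubation=22, EF_Imaging=17, EF_Data extraction=12) = 24; EF_Statistical analysis = 24+6 = 30
Expected project duration μ = 30 weeks. Critical path: Calibration → Sample prep → Run assay → Statistical analysis.

Variance along critical path = 4.000 + 0.444 + 2.778 + 2.778 = 10.000; σ = 3.162 weeks.
D = μ + z·σ = 30 + 1.282·3.162 = 34.1 weeks

34.1 weeks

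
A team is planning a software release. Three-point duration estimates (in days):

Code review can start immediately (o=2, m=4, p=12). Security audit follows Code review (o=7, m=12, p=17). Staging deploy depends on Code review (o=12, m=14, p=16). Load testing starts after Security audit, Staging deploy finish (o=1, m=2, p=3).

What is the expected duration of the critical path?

te_Code review = (2 + 4·4 + 12)/6 = 30/6 = 5
te_Security audit = (7 + 4·12 + 17)/6 = 72/6 = 12
te_Staging deploy = (12 + 4·14 + 16)/6 = 84/6 = 14
te_Load testing = (1 + 4·2 + 3)/6 = 12/6 = 2

Forward pass:
ES_Code review = 0; EF_Code review = 5
ES_Security audit = 5; EF_Security audit = 5+12 = 17
ES_Staging deploy = 5; EF_Staging deploy = 5+14 = 19
ES_Load testing = max(EF_Security audit=17, EF_Staging deploy=19) = 19; EF_Load testing = 19+2 = 21
Expected project duration μ = 21 days. Critical path: Code review → Staging deploy → Load testing.

21 days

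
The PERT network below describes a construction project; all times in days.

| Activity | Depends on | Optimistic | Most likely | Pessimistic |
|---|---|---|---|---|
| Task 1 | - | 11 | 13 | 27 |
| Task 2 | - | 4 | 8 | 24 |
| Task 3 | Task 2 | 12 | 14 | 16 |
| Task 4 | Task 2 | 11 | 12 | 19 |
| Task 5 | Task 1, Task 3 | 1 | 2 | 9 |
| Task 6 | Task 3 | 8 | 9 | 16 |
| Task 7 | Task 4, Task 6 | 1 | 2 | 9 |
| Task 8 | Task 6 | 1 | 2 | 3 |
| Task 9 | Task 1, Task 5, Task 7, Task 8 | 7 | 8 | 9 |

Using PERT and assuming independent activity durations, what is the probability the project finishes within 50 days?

te_Task 1 = (11 + 4·13 + 27)/6 = 90/6 = 15; σ²_Task 1 = ((27−11)/6)² = 7.111
te_Task 2 = (4 + 4·8 + 24)/6 = 60/6 = 10; σ²_Task 2 = ((24−4)/6)² = 11.111
te_Task 3 = (12 + 4·14 + 16)/6 = 84/6 = 14; σ²_Task 3 = ((16−12)/6)² = 0.444
te_Task 4 = (11 + 4·12 + 19)/6 = 78/6 = 13; σ²_Task 4 = ((19−11)/6)² = 1.778
te_Task 5 = (1 + 4·2 + 9)/6 = 18/6 = 3; σ²_Task 5 = ((9−1)/6)² = 1.778
te_Task 6 = (8 + 4·9 + 16)/6 = 60/6 = 10; σ²_Task 6 = ((16−8)/6)² = 1.778
te_Task 7 = (1 + 4·2 + 9)/6 = 18/6 = 3; σ²_Task 7 = ((9−1)/6)² = 1.778
te_Task 8 = (1 + 4·2 + 3)/6 = 12/6 = 2; σ²_Task 8 = ((3−1)/6)² = 0.111
te_Task 9 = (7 + 4·8 + 9)/6 = 48/6 = 8; σ²_Task 9 = ((9−7)/6)² = 0.111

Forward pass:
ES_Task 1 = 0; EF_Task 1 = 15
ES_Task 2 = 0; EF_Task 2 = 10
ES_Task 3 = 10; EF_Task 3 = 10+14 = 24
ES_Task 4 = 10; EF_Task 4 = 10+13 = 23
ES_Task 5 = max(EF_Task 1=15, EF_Task 3=24) = 24; EF_Task 5 = 24+3 = 27
ES_Task 6 = 24; EF_Task 6 = 24+10 = 34
ES_Task 7 = max(EF_Task 4=23, EF_Task 6=34) = 34; EF_Task 7 = 34+3 = 37
ES_Task 8 = 34; EF_Task 8 = 34+2 = 36
ES_Task 9 = max(EF_Task 1=15, EF_Task 5=27, EF_Task 7=37, EF_Task 8=36) = 37; EF_Task 9 = 37+8 = 45
Expected project duration μ = 45 days. Critical path: Task 2 → Task 3 → Task 6 → Task 7 → Task 9.

Variance along critical path = 11.111 + 0.444 + 1.778 + 1.778 + 0.111 = 15.222; σ = √15.222 = 3.902 days.
Z = (50 − 45) / 3.902 = 1.282
P(T ≤ 50) = Φ(1.282) ≈ 0.900

0.900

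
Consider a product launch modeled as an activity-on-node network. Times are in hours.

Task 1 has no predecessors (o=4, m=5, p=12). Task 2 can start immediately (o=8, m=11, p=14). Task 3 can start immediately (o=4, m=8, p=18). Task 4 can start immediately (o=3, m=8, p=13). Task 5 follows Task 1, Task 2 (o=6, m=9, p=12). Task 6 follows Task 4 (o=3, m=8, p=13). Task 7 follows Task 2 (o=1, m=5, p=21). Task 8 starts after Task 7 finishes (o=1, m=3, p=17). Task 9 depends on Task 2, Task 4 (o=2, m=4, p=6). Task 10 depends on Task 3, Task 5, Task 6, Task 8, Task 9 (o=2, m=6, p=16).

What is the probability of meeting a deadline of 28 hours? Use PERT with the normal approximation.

0.344

te_Task 1 = (4 + 4·5 + 12)/6 = 36/6 = 6; σ²_Task 1 = ((12−4)/6)² = 1.778
te_Task 2 = (8 + 4·11 + 14)/6 = 66/6 = 11; σ²_Task 2 = ((14−8)/6)² = 1.000
te_Task 3 = (4 + 4·8 + 18)/6 = 54/6 = 9; σ²_Task 3 = ((18−4)/6)² = 5.444
te_Task 4 = (3 + 4·8 + 13)/6 = 48/6 = 8; σ²_Task 4 = ((13−3)/6)² = 2.778
te_Task 5 = (6 + 4·9 + 12)/6 = 54/6 = 9; σ²_Task 5 = ((12−6)/6)² = 1.000
te_Task 6 = (3 + 4·8 + 13)/6 = 48/6 = 8; σ²_Task 6 = ((13−3)/6)² = 2.778
te_Task 7 = (1 + 4·5 + 21)/6 = 42/6 = 7; σ²_Task 7 = ((21−1)/6)² = 11.111
te_Task 8 = (1 + 4·3 + 17)/6 = 30/6 = 5; σ²_Task 8 = ((17−1)/6)² = 7.111
te_Task 9 = (2 + 4·4 + 6)/6 = 24/6 = 4; σ²_Task 9 = ((6−2)/6)² = 0.444
te_Task 10 = (2 + 4·6 + 16)/6 = 42/6 = 7; σ²_Task 10 = ((16−2)/6)² = 5.444

Forward pass:
ES_Task 1 = 0; EF_Task 1 = 6
ES_Task 2 = 0; EF_Task 2 = 11
ES_Task 3 = 0; EF_Task 3 = 9
ES_Task 4 = 0; EF_Task 4 = 8
ES_Task 5 = max(EF_Task 1=6, EF_Task 2=11) = 11; EF_Task 5 = 11+9 = 20
ES_Task 6 = 8; EF_Task 6 = 8+8 = 16
ES_Task 7 = 11; EF_Task 7 = 11+7 = 18
ES_Task 8 = 18; EF_Task 8 = 18+5 = 23
ES_Task 9 = max(EF_Task 2=11, EF_Task 4=8) = 11; EF_Task 9 = 11+4 = 15
ES_Task 10 = max(EF_Task 3=9, EF_Task 5=20, EF_Task 6=16, EF_Task 8=23, EF_Task 9=15) = 23; EF_Task 10 = 23+7 = 30
Expected project duration μ = 30 hours. Critical path: Task 2 → Task 7 → Task 8 → Task 10.

Variance along critical path = 1.000 + 11.111 + 7.111 + 5.444 = 24.667; σ = √24.667 = 4.967 hours.
Z = (28 − 30) / 4.967 = -0.403
P(T ≤ 28) = Φ(-0.403) ≈ 0.344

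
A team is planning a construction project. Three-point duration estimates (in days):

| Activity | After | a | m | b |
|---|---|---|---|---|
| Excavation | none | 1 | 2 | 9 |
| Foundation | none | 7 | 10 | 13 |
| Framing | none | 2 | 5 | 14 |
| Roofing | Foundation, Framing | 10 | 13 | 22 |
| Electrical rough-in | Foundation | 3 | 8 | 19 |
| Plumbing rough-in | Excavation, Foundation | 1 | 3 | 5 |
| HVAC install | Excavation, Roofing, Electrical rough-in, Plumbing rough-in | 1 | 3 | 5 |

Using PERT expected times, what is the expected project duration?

27 days

te_Excavation = (1 + 4·2 + 9)/6 = 18/6 = 3
te_Foundation = (7 + 4·10 + 13)/6 = 60/6 = 10
te_Framing = (2 + 4·5 + 14)/6 = 36/6 = 6
te_Roofing = (10 + 4·13 + 22)/6 = 84/6 = 14
te_Electrical rough-in = (3 + 4·8 + 19)/6 = 54/6 = 9
te_Plumbing rough-in = (1 + 4·3 + 5)/6 = 18/6 = 3
te_HVAC install = (1 + 4·3 + 5)/6 = 18/6 = 3

Forward pass:
ES_Excavation = 0; EF_Excavation = 3
ES_Foundation = 0; EF_Foundation = 10
ES_Framing = 0; EF_Framing = 6
ES_Roofing = max(EF_Foundation=10, EF_Framing=6) = 10; EF_Roofing = 10+14 = 24
ES_Electrical rough-in = 10; EF_Electrical rough-in = 10+9 = 19
ES_Plumbing rough-in = max(EF_Excavation=3, EF_Foundation=10) = 10; EF_Plumbing rough-in = 10+3 = 13
ES_HVAC install = max(EF_Excavation=3, EF_Roofing=24, EF_Electrical rough-in=19, EF_Plumbing rough-in=13) = 24; EF_HVAC install = 24+3 = 27
Expected project duration μ = 27 days. Critical path: Foundation → Roofing → HVAC install.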